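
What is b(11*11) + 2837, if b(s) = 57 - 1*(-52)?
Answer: 2946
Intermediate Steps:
b(s) = 109 (b(s) = 57 + 52 = 109)
b(11*11) + 2837 = 109 + 2837 = 2946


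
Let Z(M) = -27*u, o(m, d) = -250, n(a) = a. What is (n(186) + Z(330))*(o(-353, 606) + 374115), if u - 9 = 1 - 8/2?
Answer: 8972760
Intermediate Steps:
u = 6 (u = 9 + (1 - 8/2) = 9 + (1 - 1*4) = 9 + (1 - 4) = 9 - 3 = 6)
Z(M) = -162 (Z(M) = -27*6 = -162)
(n(186) + Z(330))*(o(-353, 606) + 374115) = (186 - 162)*(-250 + 374115) = 24*373865 = 8972760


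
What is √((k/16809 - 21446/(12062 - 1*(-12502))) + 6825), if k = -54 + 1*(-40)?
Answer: √32316637859162534670/68816046 ≈ 82.608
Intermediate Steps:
k = -94 (k = -54 - 40 = -94)
√((k/16809 - 21446/(12062 - 1*(-12502))) + 6825) = √((-94/16809 - 21446/(12062 - 1*(-12502))) + 6825) = √((-94*1/16809 - 21446/(12062 + 12502)) + 6825) = √((-94/16809 - 21446/24564) + 6825) = √((-94/16809 - 21446*1/24564) + 6825) = √((-94/16809 - 10723/12282) + 6825) = √(-60465805/68816046 + 6825) = √(469609048145/68816046) = √32316637859162534670/68816046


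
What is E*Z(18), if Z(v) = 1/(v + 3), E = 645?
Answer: 215/7 ≈ 30.714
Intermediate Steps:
Z(v) = 1/(3 + v)
E*Z(18) = 645/(3 + 18) = 645/21 = 645*(1/21) = 215/7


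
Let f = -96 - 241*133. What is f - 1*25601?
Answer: -57750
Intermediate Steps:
f = -32149 (f = -96 - 32053 = -32149)
f - 1*25601 = -32149 - 1*25601 = -32149 - 25601 = -57750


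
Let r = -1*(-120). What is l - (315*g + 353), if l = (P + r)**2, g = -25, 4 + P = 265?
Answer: 152683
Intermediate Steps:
P = 261 (P = -4 + 265 = 261)
r = 120
l = 145161 (l = (261 + 120)**2 = 381**2 = 145161)
l - (315*g + 353) = 145161 - (315*(-25) + 353) = 145161 - (-7875 + 353) = 145161 - 1*(-7522) = 145161 + 7522 = 152683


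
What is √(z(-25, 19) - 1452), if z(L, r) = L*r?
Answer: I*√1927 ≈ 43.898*I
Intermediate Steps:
√(z(-25, 19) - 1452) = √(-25*19 - 1452) = √(-475 - 1452) = √(-1927) = I*√1927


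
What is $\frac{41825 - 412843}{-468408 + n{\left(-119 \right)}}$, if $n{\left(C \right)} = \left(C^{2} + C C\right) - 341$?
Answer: $\frac{371018}{440427} \approx 0.84241$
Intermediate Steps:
$n{\left(C \right)} = -341 + 2 C^{2}$ ($n{\left(C \right)} = \left(C^{2} + C^{2}\right) - 341 = 2 C^{2} - 341 = -341 + 2 C^{2}$)
$\frac{41825 - 412843}{-468408 + n{\left(-119 \right)}} = \frac{41825 - 412843}{-468408 - \left(341 - 2 \left(-119\right)^{2}\right)} = - \frac{371018}{-468408 + \left(-341 + 2 \cdot 14161\right)} = - \frac{371018}{-468408 + \left(-341 + 28322\right)} = - \frac{371018}{-468408 + 27981} = - \frac{371018}{-440427} = \left(-371018\right) \left(- \frac{1}{440427}\right) = \frac{371018}{440427}$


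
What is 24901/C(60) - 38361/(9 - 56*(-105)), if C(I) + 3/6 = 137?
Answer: 7251575/41223 ≈ 175.91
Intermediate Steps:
C(I) = 273/2 (C(I) = -½ + 137 = 273/2)
24901/C(60) - 38361/(9 - 56*(-105)) = 24901/(273/2) - 38361/(9 - 56*(-105)) = 24901*(2/273) - 38361/(9 + 5880) = 49802/273 - 38361/5889 = 49802/273 - 38361*1/5889 = 49802/273 - 12787/1963 = 7251575/41223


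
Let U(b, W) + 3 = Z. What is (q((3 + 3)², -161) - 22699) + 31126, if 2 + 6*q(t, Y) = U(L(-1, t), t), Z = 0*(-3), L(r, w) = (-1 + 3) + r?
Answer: 50557/6 ≈ 8426.2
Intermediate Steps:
L(r, w) = 2 + r
Z = 0
U(b, W) = -3 (U(b, W) = -3 + 0 = -3)
q(t, Y) = -⅚ (q(t, Y) = -⅓ + (⅙)*(-3) = -⅓ - ½ = -⅚)
(q((3 + 3)², -161) - 22699) + 31126 = (-⅚ - 22699) + 31126 = -136199/6 + 31126 = 50557/6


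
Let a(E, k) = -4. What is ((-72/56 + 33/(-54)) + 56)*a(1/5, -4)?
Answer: -13634/63 ≈ -216.41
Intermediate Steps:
((-72/56 + 33/(-54)) + 56)*a(1/5, -4) = ((-72/56 + 33/(-54)) + 56)*(-4) = ((-72*1/56 + 33*(-1/54)) + 56)*(-4) = ((-9/7 - 11/18) + 56)*(-4) = (-239/126 + 56)*(-4) = (6817/126)*(-4) = -13634/63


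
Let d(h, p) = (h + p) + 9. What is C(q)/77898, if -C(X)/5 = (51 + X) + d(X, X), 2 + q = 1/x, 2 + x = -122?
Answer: -11155/3219784 ≈ -0.0034645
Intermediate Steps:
x = -124 (x = -2 - 122 = -124)
d(h, p) = 9 + h + p
q = -249/124 (q = -2 + 1/(-124) = -2 - 1/124 = -249/124 ≈ -2.0081)
C(X) = -300 - 15*X (C(X) = -5*((51 + X) + (9 + X + X)) = -5*((51 + X) + (9 + 2*X)) = -5*(60 + 3*X) = -300 - 15*X)
C(q)/77898 = (-300 - 15*(-249/124))/77898 = (-300 + 3735/124)*(1/77898) = -33465/124*1/77898 = -11155/3219784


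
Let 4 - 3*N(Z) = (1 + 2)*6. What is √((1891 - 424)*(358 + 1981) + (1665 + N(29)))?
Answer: 2*√7724190/3 ≈ 1852.8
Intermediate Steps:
N(Z) = -14/3 (N(Z) = 4/3 - (1 + 2)*6/3 = 4/3 - 6 = -14/3)
√((1891 - 424)*(358 + 1981) + (1665 + N(29))) = √((1891 - 424)*(358 + 1981) + (1665 - 14/3)) = √(1467*2339 + 4981/3) = √(3431313 + 4981/3) = √(10298920/3) = 2*√7724190/3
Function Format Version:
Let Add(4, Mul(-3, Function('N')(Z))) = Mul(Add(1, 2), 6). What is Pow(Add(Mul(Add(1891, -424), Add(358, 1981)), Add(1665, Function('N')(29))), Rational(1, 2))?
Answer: Mul(Rational(2, 3), Pow(7724190, Rational(1, 2))) ≈ 1852.8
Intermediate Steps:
Function('N')(Z) = Rational(-14, 3) (Function('N')(Z) = Add(Rational(4, 3), Mul(Rational(-1, 3), Mul(Add(1, 2), 6))) = Add(Rational(4, 3), Mul(Rational(-1, 3), Mul(3, 6))) = Add(Rational(4, 3), Mul(Rational(-1, 3), 18)) = Add(Rational(4, 3), -6) = Rational(-14, 3))
Pow(Add(Mul(Add(1891, -424), Add(358, 1981)), Add(1665, Function('N')(29))), Rational(1, 2)) = Pow(Add(Mul(Add(1891, -424), Add(358, 1981)), Add(1665, Rational(-14, 3))), Rational(1, 2)) = Pow(Add(Mul(1467, 2339), Rational(4981, 3)), Rational(1, 2)) = Pow(Add(3431313, Rational(4981, 3)), Rational(1, 2)) = Pow(Rational(10298920, 3), Rational(1, 2)) = Mul(Rational(2, 3), Pow(7724190, Rational(1, 2)))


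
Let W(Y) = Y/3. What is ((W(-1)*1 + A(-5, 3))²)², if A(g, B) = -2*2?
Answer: 28561/81 ≈ 352.60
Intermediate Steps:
W(Y) = Y/3 (W(Y) = Y*(⅓) = Y/3)
A(g, B) = -4
((W(-1)*1 + A(-5, 3))²)² = ((((⅓)*(-1))*1 - 4)²)² = ((-⅓*1 - 4)²)² = ((-⅓ - 4)²)² = ((-13/3)²)² = (169/9)² = 28561/81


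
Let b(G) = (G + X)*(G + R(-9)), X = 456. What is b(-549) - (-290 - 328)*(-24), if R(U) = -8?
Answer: 36969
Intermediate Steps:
b(G) = (-8 + G)*(456 + G) (b(G) = (G + 456)*(G - 8) = (456 + G)*(-8 + G) = (-8 + G)*(456 + G))
b(-549) - (-290 - 328)*(-24) = (-3648 + (-549)² + 448*(-549)) - (-290 - 328)*(-24) = (-3648 + 301401 - 245952) - (-618)*(-24) = 51801 - 1*14832 = 51801 - 14832 = 36969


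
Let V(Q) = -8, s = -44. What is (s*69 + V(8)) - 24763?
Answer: -27807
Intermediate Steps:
(s*69 + V(8)) - 24763 = (-44*69 - 8) - 24763 = (-3036 - 8) - 24763 = -3044 - 24763 = -27807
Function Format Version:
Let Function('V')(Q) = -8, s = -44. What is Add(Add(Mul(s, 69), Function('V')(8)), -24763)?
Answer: -27807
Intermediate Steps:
Add(Add(Mul(s, 69), Function('V')(8)), -24763) = Add(Add(Mul(-44, 69), -8), -24763) = Add(Add(-3036, -8), -24763) = Add(-3044, -24763) = -27807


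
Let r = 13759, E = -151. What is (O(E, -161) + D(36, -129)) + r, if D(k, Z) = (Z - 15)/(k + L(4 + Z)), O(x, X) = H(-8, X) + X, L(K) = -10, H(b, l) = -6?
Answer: 176624/13 ≈ 13586.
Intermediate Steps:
O(x, X) = -6 + X
D(k, Z) = (-15 + Z)/(-10 + k) (D(k, Z) = (Z - 15)/(k - 10) = (-15 + Z)/(-10 + k))
(O(E, -161) + D(36, -129)) + r = ((-6 - 161) + (-15 - 129)/(-10 + 36)) + 13759 = (-167 - 144/26) + 13759 = (-167 + (1/26)*(-144)) + 13759 = (-167 - 72/13) + 13759 = -2243/13 + 13759 = 176624/13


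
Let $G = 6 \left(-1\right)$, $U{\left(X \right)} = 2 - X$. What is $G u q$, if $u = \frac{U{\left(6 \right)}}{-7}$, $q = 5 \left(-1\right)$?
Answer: $\frac{120}{7} \approx 17.143$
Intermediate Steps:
$q = -5$
$G = -6$
$u = \frac{4}{7}$ ($u = \frac{2 - 6}{-7} = \left(2 - 6\right) \left(- \frac{1}{7}\right) = \left(-4\right) \left(- \frac{1}{7}\right) = \frac{4}{7} \approx 0.57143$)
$G u q = \left(-6\right) \frac{4}{7} \left(-5\right) = \left(- \frac{24}{7}\right) \left(-5\right) = \frac{120}{7}$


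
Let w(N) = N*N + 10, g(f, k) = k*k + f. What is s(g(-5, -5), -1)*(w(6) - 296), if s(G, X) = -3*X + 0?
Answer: -750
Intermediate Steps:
g(f, k) = f + k² (g(f, k) = k² + f = f + k²)
w(N) = 10 + N² (w(N) = N² + 10 = 10 + N²)
s(G, X) = -3*X
s(g(-5, -5), -1)*(w(6) - 296) = (-3*(-1))*((10 + 6²) - 296) = 3*((10 + 36) - 296) = 3*(46 - 296) = 3*(-250) = -750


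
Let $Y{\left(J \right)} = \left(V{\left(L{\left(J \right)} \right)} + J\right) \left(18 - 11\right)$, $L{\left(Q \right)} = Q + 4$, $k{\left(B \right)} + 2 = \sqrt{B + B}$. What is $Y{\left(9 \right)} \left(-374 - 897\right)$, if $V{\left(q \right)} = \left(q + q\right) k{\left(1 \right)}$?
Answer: $382571 - 231322 \sqrt{2} \approx 55432.0$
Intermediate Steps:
$k{\left(B \right)} = -2 + \sqrt{2} \sqrt{B}$ ($k{\left(B \right)} = -2 + \sqrt{B + B} = -2 + \sqrt{2 B} = -2 + \sqrt{2} \sqrt{B}$)
$L{\left(Q \right)} = 4 + Q$
$V{\left(q \right)} = 2 q \left(-2 + \sqrt{2}\right)$ ($V{\left(q \right)} = \left(q + q\right) \left(-2 + \sqrt{2} \sqrt{1}\right) = 2 q \left(-2 + \sqrt{2} \cdot 1\right) = 2 q \left(-2 + \sqrt{2}\right)$)
$Y{\left(J \right)} = 7 J + 14 \left(-2 + \sqrt{2}\right) \left(4 + J\right)$ ($Y{\left(J \right)} = \left(2 \left(4 + J\right) \left(-2 + \sqrt{2}\right) + J\right) \left(18 - 11\right) = \left(2 \left(-2 + \sqrt{2}\right) \left(4 + J\right) + J\right) 7 = \left(J + 2 \left(-2 + \sqrt{2}\right) \left(4 + J\right)\right) 7 = 7 J + 14 \left(-2 + \sqrt{2}\right) \left(4 + J\right)$)
$Y{\left(9 \right)} \left(-374 - 897\right) = \left(7 \cdot 9 - 14 \left(2 - \sqrt{2}\right) \left(4 + 9\right)\right) \left(-374 - 897\right) = \left(63 - 14 \left(2 - \sqrt{2}\right) 13\right) \left(-1271\right) = \left(63 - \left(364 - 182 \sqrt{2}\right)\right) \left(-1271\right) = \left(-301 + 182 \sqrt{2}\right) \left(-1271\right) = 382571 - 231322 \sqrt{2}$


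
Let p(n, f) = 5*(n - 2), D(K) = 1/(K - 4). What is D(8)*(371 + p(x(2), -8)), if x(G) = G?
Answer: 371/4 ≈ 92.750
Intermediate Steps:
D(K) = 1/(-4 + K)
p(n, f) = -10 + 5*n (p(n, f) = 5*(-2 + n) = -10 + 5*n)
D(8)*(371 + p(x(2), -8)) = (371 + (-10 + 5*2))/(-4 + 8) = (371 + (-10 + 10))/4 = (371 + 0)/4 = (¼)*371 = 371/4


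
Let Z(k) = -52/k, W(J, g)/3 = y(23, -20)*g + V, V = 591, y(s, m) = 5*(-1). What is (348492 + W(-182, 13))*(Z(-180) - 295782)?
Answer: -310632910826/3 ≈ -1.0354e+11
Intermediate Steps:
y(s, m) = -5
W(J, g) = 1773 - 15*g (W(J, g) = 3*(-5*g + 591) = 3*(591 - 5*g) = 1773 - 15*g)
(348492 + W(-182, 13))*(Z(-180) - 295782) = (348492 + (1773 - 15*13))*(-52/(-180) - 295782) = (348492 + (1773 - 195))*(-52*(-1/180) - 295782) = (348492 + 1578)*(13/45 - 295782) = 350070*(-13310177/45) = -310632910826/3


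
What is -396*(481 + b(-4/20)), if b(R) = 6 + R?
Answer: -963864/5 ≈ -1.9277e+5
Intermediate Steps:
-396*(481 + b(-4/20)) = -396*(481 + (6 - 4/20)) = -396*(481 + (6 - 4*1/20)) = -396*(481 + (6 - ⅕)) = -396*(481 + 29/5) = -396*2434/5 = -963864/5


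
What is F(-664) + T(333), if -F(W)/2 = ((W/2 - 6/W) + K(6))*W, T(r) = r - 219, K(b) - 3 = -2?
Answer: -439442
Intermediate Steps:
K(b) = 1 (K(b) = 3 - 2 = 1)
T(r) = -219 + r
F(W) = -2*W*(1 + W/2 - 6/W) (F(W) = -2*((W/2 - 6/W) + 1)*W = -2*(1 + W/2 - 6/W)*W = -2*W*(1 + W/2 - 6/W))
F(-664) + T(333) = (12 - 1*(-664)² - 2*(-664)) + (-219 + 333) = (12 - 1*440896 + 1328) + 114 = (12 - 440896 + 1328) + 114 = -439556 + 114 = -439442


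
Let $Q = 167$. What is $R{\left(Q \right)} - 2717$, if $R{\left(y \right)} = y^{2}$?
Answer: $25172$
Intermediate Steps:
$R{\left(Q \right)} - 2717 = 167^{2} - 2717 = 27889 - 2717 = 25172$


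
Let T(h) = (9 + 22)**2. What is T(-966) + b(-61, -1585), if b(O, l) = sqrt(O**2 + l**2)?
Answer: 961 + sqrt(2515946) ≈ 2547.2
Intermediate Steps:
T(h) = 961 (T(h) = 31**2 = 961)
T(-966) + b(-61, -1585) = 961 + sqrt((-61)**2 + (-1585)**2) = 961 + sqrt(3721 + 2512225) = 961 + sqrt(2515946)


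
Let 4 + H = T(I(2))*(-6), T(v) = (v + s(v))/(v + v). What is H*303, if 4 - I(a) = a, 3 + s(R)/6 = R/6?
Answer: 5151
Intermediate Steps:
s(R) = -18 + R (s(R) = -18 + 6*(R/6) = -18 + R)
I(a) = 4 - a
T(v) = (-18 + 2*v)/(2*v) (T(v) = (v + (-18 + v))/(v + v) = (-18 + 2*v)/((2*v)) = (-18 + 2*v)*(1/(2*v)) = (-18 + 2*v)/(2*v))
H = 17 (H = -4 + ((-9 + (4 - 1*2))/(4 - 1*2))*(-6) = -4 + ((-9 + (4 - 2))/(4 - 2))*(-6) = -4 + ((-9 + 2)/2)*(-6) = -4 + ((½)*(-7))*(-6) = -4 - 7/2*(-6) = -4 + 21 = 17)
H*303 = 17*303 = 5151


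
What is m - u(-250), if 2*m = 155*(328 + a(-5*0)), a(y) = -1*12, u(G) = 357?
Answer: 24133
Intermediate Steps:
a(y) = -12
m = 24490 (m = (155*(328 - 12))/2 = (155*316)/2 = (½)*48980 = 24490)
m - u(-250) = 24490 - 1*357 = 24490 - 357 = 24133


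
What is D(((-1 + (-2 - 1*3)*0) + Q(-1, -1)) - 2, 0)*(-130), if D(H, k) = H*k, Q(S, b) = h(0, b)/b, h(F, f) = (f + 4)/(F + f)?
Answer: 0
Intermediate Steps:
h(F, f) = (4 + f)/(F + f)
Q(S, b) = (4 + b)/b² (Q(S, b) = ((4 + b)/(0 + b))/b = ((4 + b)/b)/b = (4 + b)/b²)
D(((-1 + (-2 - 1*3)*0) + Q(-1, -1)) - 2, 0)*(-130) = ((((-1 + (-2 - 1*3)*0) + (4 - 1)/(-1)²) - 2)*0)*(-130) = ((((-1 + (-2 - 3)*0) + 1*3) - 2)*0)*(-130) = ((((-1 - 5*0) + 3) - 2)*0)*(-130) = ((((-1 + 0) + 3) - 2)*0)*(-130) = (((-1 + 3) - 2)*0)*(-130) = ((2 - 2)*0)*(-130) = (0*0)*(-130) = 0*(-130) = 0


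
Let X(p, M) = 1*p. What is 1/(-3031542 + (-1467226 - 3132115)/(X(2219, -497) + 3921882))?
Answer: -3924101/11896081593083 ≈ -3.2987e-7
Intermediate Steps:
X(p, M) = p
1/(-3031542 + (-1467226 - 3132115)/(X(2219, -497) + 3921882)) = 1/(-3031542 + (-1467226 - 3132115)/(2219 + 3921882)) = 1/(-3031542 - 4599341/3924101) = 1/(-11896081593083/3924101) = -3924101/11896081593083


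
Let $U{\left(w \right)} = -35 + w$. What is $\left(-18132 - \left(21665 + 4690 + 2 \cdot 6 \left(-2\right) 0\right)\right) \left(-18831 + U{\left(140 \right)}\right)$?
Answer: $833063562$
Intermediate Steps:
$\left(-18132 - \left(21665 + 4690 + 2 \cdot 6 \left(-2\right) 0\right)\right) \left(-18831 + U{\left(140 \right)}\right) = \left(-18132 - \left(21665 + 4690 + 2 \cdot 6 \left(-2\right) 0\right)\right) \left(-18831 + \left(-35 + 140\right)\right) = \left(-18132 - \left(26355 + 12 \left(-2\right) 0\right)\right) \left(-18831 + 105\right) = \left(-18132 - \left(26355 + 0\right)\right) \left(-18726\right) = \left(-18132 - 26355\right) \left(-18726\right) = \left(-44487\right) \left(-18726\right) = 833063562$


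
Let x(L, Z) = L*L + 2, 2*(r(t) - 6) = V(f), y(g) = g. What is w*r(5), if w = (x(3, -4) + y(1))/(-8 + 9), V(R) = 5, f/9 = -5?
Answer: 102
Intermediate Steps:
f = -45 (f = 9*(-5) = -45)
r(t) = 17/2 (r(t) = 6 + (½)*5 = 6 + 5/2 = 17/2)
x(L, Z) = 2 + L² (x(L, Z) = L² + 2 = 2 + L²)
w = 12 (w = ((2 + 3²) + 1)/(-8 + 9) = ((2 + 9) + 1)/1 = (11 + 1)*1 = 12*1 = 12)
w*r(5) = 12*(17/2) = 102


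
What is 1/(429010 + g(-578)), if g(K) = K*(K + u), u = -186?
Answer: 1/870602 ≈ 1.1486e-6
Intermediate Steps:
g(K) = K*(-186 + K) (g(K) = K*(K - 186) = K*(-186 + K))
1/(429010 + g(-578)) = 1/(429010 - 578*(-186 - 578)) = 1/(429010 - 578*(-764)) = 1/(429010 + 441592) = 1/870602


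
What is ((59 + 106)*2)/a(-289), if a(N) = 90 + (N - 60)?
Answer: -330/259 ≈ -1.2741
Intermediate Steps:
a(N) = 30 + N (a(N) = 90 + (-60 + N) = 30 + N)
((59 + 106)*2)/a(-289) = ((59 + 106)*2)/(30 - 289) = (165*2)/(-259) = 330*(-1/259) = -330/259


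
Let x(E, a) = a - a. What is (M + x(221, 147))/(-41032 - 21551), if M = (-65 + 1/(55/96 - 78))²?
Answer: -233521864081/3457678770087 ≈ -0.067537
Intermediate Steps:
x(E, a) = 0
M = 233521864081/55249489 (M = (-65 + 1/(55*(1/96) - 78))² = (-65 + 1/(55/96 - 78))² = (-65 + 1/(-7433/96))² = (-65 - 96/7433)² = (-483241/7433)² = 233521864081/55249489 ≈ 4226.7)
(M + x(221, 147))/(-41032 - 21551) = (233521864081/55249489 + 0)/(-41032 - 21551) = (233521864081/55249489)/(-62583) = (233521864081/55249489)*(-1/62583) = -233521864081/3457678770087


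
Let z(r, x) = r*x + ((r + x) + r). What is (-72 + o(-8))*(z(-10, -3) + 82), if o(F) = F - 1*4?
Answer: -7476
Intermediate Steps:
o(F) = -4 + F (o(F) = F - 4 = -4 + F)
z(r, x) = x + 2*r + r*x (z(r, x) = r*x + (x + 2*r) = x + 2*r + r*x)
(-72 + o(-8))*(z(-10, -3) + 82) = (-72 + (-4 - 8))*((-3 + 2*(-10) - 10*(-3)) + 82) = (-72 - 12)*((-3 - 20 + 30) + 82) = -84*(7 + 82) = -84*89 = -7476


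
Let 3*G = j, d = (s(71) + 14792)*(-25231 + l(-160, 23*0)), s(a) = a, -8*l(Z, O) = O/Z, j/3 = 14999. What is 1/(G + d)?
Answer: -1/374993354 ≈ -2.6667e-9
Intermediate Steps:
j = 44997 (j = 3*14999 = 44997)
l(Z, O) = -O/(8*Z)
d = -375008353 (d = (71 + 14792)*(-25231 - ⅛*23*0/(-160)) = 14863*(-25231 - ⅛*0*(-1/160)) = 14863*(-25231 + 0) = 14863*(-25231) = -375008353)
G = 14999 (G = (⅓)*44997 = 14999)
1/(G + d) = 1/(14999 - 375008353) = 1/(-374993354) = -1/374993354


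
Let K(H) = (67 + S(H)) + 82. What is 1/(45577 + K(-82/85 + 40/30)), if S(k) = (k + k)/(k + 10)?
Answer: 661/30224933 ≈ 2.1869e-5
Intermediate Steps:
S(k) = 2*k/(10 + k) (S(k) = (2*k)/(10 + k) = 2*k/(10 + k))
K(H) = 149 + 2*H/(10 + H) (K(H) = (67 + 2*H/(10 + H)) + 82 = 149 + 2*H/(10 + H))
1/(45577 + K(-82/85 + 40/30)) = 1/(45577 + (1490 + 151*(-82/85 + 40/30))/(10 + (-82/85 + 40/30))) = 1/(45577 + (1490 + 151*(-82*1/85 + 40*(1/30)))/(10 + (-82*1/85 + 40*(1/30)))) = 1/(45577 + (1490 + 151*(-82/85 + 4/3))/(10 + (-82/85 + 4/3))) = 1/(45577 + (1490 + 151*(94/255))/(10 + 94/255)) = 1/(45577 + (1490 + 14194/255)/(2644/255)) = 1/(45577 + (255/2644)*(394144/255)) = 1/(45577 + 98536/661) = 1/(30224933/661) = 661/30224933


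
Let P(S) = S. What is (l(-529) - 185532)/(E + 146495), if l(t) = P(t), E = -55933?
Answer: -186061/90562 ≈ -2.0545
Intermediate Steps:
l(t) = t
(l(-529) - 185532)/(E + 146495) = (-529 - 185532)/(-55933 + 146495) = -186061/90562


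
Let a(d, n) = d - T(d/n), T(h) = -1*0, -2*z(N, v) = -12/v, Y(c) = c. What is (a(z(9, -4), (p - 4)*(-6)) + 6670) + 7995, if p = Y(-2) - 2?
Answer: 29327/2 ≈ 14664.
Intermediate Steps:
p = -4 (p = -2 - 2 = -4)
z(N, v) = 6/v (z(N, v) = -(-6)/v = 6/v)
T(h) = 0
a(d, n) = d (a(d, n) = d - 1*0 = d + 0 = d)
(a(z(9, -4), (p - 4)*(-6)) + 6670) + 7995 = (6/(-4) + 6670) + 7995 = (6*(-1/4) + 6670) + 7995 = (-3/2 + 6670) + 7995 = 13337/2 + 7995 = 29327/2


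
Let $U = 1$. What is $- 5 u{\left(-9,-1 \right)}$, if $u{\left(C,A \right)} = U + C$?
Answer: $40$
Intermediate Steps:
$u{\left(C,A \right)} = 1 + C$
$- 5 u{\left(-9,-1 \right)} = - 5 \left(1 - 9\right) = \left(-5\right) \left(-8\right) = 40$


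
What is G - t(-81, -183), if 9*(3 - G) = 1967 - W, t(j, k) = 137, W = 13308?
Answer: 10135/9 ≈ 1126.1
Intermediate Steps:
G = 11368/9 (G = 3 - (1967 - 1*13308)/9 = 3 - (1967 - 13308)/9 = 3 - ⅑*(-11341) = 3 + 11341/9 = 11368/9 ≈ 1263.1)
G - t(-81, -183) = 11368/9 - 1*137 = 11368/9 - 137 = 10135/9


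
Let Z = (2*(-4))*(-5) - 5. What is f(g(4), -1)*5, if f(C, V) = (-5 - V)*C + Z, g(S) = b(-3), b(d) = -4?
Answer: 255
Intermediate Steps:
g(S) = -4
Z = 35 (Z = -8*(-5) - 5 = 40 - 5 = 35)
f(C, V) = 35 + C*(-5 - V) (f(C, V) = (-5 - V)*C + 35 = C*(-5 - V) + 35 = 35 + C*(-5 - V))
f(g(4), -1)*5 = (35 - 5*(-4) - 1*(-4)*(-1))*5 = (35 + 20 - 4)*5 = 51*5 = 255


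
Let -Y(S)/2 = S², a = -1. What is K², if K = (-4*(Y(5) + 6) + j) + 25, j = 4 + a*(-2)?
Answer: 42849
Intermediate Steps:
j = 6 (j = 4 - 1*(-2) = 4 + 2 = 6)
Y(S) = -2*S²
K = 207 (K = (-4*(-2*5² + 6) + 6) + 25 = (-4*(-2*25 + 6) + 6) + 25 = (-4*(-50 + 6) + 6) + 25 = (-4*(-44) + 6) + 25 = (176 + 6) + 25 = 182 + 25 = 207)
K² = 207² = 42849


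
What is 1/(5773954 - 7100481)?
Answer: -1/1326527 ≈ -7.5385e-7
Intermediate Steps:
1/(5773954 - 7100481) = 1/(-1326527) = -1/1326527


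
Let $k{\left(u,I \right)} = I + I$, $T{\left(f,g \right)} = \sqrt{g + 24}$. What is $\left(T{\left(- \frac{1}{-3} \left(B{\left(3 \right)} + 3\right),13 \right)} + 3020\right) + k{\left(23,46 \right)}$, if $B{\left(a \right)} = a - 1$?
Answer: $3112 + \sqrt{37} \approx 3118.1$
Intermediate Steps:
$B{\left(a \right)} = -1 + a$
$T{\left(f,g \right)} = \sqrt{24 + g}$
$k{\left(u,I \right)} = 2 I$
$\left(T{\left(- \frac{1}{-3} \left(B{\left(3 \right)} + 3\right),13 \right)} + 3020\right) + k{\left(23,46 \right)} = \left(\sqrt{24 + 13} + 3020\right) + 2 \cdot 46 = \left(\sqrt{37} + 3020\right) + 92 = \left(3020 + \sqrt{37}\right) + 92 = 3112 + \sqrt{37}$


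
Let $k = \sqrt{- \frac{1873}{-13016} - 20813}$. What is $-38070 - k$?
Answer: $-38070 - \frac{3 i \sqrt{97945448810}}{6508} \approx -38070.0 - 144.27 i$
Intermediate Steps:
$k = \frac{3 i \sqrt{97945448810}}{6508}$ ($k = \sqrt{\left(-1873\right) \left(- \frac{1}{13016}\right) - 20813} = \sqrt{\frac{1873}{13016} - 20813} = \sqrt{- \frac{270900135}{13016}} = \frac{3 i \sqrt{97945448810}}{6508} \approx 144.27 i$)
$-38070 - k = -38070 - \frac{3 i \sqrt{97945448810}}{6508}$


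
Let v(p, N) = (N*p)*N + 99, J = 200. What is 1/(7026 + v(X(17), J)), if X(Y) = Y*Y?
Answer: 1/11567125 ≈ 8.6452e-8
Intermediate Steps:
X(Y) = Y**2
v(p, N) = 99 + p*N**2 (v(p, N) = p*N**2 + 99 = 99 + p*N**2)
1/(7026 + v(X(17), J)) = 1/(7026 + (99 + 17**2*200**2)) = 1/(7026 + (99 + 289*40000)) = 1/(7026 + (99 + 11560000)) = 1/(7026 + 11560099) = 1/11567125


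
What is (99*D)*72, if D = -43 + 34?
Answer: -64152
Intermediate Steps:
D = -9
(99*D)*72 = (99*(-9))*72 = -891*72 = -64152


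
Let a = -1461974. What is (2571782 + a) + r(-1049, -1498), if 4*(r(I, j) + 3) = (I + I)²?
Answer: 2210206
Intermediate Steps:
r(I, j) = -3 + I² (r(I, j) = -3 + (I + I)²/4 = -3 + (2*I)²/4 = -3 + (4*I²)/4 = -3 + I²)
(2571782 + a) + r(-1049, -1498) = (2571782 - 1461974) + (-3 + (-1049)²) = 1109808 + (-3 + 1100401) = 1109808 + 1100398 = 2210206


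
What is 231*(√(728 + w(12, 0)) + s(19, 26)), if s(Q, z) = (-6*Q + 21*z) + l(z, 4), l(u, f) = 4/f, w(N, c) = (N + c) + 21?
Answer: 100023 + 231*√761 ≈ 1.0640e+5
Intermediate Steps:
w(N, c) = 21 + N + c
s(Q, z) = 1 - 6*Q + 21*z (s(Q, z) = (-6*Q + 21*z) + 4/4 = (-6*Q + 21*z) + 4*(¼) = (-6*Q + 21*z) + 1 = 1 - 6*Q + 21*z)
231*(√(728 + w(12, 0)) + s(19, 26)) = 231*(√(728 + (21 + 12 + 0)) + (1 - 6*19 + 21*26)) = 231*(√(728 + 33) + (1 - 114 + 546)) = 231*(√761 + 433) = 231*(433 + √761) = 100023 + 231*√761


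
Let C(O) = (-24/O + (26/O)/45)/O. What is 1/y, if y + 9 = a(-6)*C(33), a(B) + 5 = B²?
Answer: -49005/473719 ≈ -0.10345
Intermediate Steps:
a(B) = -5 + B²
C(O) = -1054/(45*O²) (C(O) = (-24/O + (26/O)*(1/45))/O = (-24/O + 26/(45*O))/O = (-1054/(45*O))/O = -1054/(45*O²))
y = -473719/49005 (y = -9 + (-5 + (-6)²)*(-1054/45/33²) = -9 + (-5 + 36)*(-1054/45*1/1089) = -9 + 31*(-1054/49005) = -9 - 32674/49005 = -473719/49005 ≈ -9.6667)
1/y = 1/(-473719/49005) = -49005/473719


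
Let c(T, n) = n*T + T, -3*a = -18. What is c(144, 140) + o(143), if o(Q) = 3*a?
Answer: 20322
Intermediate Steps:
a = 6 (a = -1/3*(-18) = 6)
o(Q) = 18 (o(Q) = 3*6 = 18)
c(T, n) = T + T*n (c(T, n) = T*n + T = T + T*n)
c(144, 140) + o(143) = 144*(1 + 140) + 18 = 144*141 + 18 = 20304 + 18 = 20322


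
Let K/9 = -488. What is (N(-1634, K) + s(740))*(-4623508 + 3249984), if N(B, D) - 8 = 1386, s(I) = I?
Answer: -2931100216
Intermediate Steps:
K = -4392 (K = 9*(-488) = -4392)
N(B, D) = 1394 (N(B, D) = 8 + 1386 = 1394)
(N(-1634, K) + s(740))*(-4623508 + 3249984) = (1394 + 740)*(-4623508 + 3249984) = 2134*(-1373524) = -2931100216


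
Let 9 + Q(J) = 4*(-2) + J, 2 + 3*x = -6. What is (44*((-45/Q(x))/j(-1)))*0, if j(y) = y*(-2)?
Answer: 0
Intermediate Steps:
x = -8/3 (x = -2/3 + (1/3)*(-6) = -2/3 - 2 = -8/3 ≈ -2.6667)
Q(J) = -17 + J (Q(J) = -9 + (4*(-2) + J) = -9 + (-8 + J) = -17 + J)
j(y) = -2*y
(44*((-45/Q(x))/j(-1)))*0 = (44*((-45/(-17 - 8/3))/((-2*(-1)))))*0 = (44*(-45/(-59/3)/2))*0 = (44*(-45*(-3/59)*(1/2)))*0 = (44*((135/59)*(1/2)))*0 = (44*(135/118))*0 = (2970/59)*0 = 0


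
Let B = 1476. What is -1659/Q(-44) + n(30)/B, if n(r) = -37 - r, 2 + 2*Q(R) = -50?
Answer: 1223471/19188 ≈ 63.762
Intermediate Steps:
Q(R) = -26 (Q(R) = -1 + (½)*(-50) = -1 - 25 = -26)
-1659/Q(-44) + n(30)/B = -1659/(-26) + (-37 - 1*30)/1476 = -1659*(-1/26) + (-37 - 30)*(1/1476) = 1659/26 - 67*1/1476 = 1659/26 - 67/1476 = 1223471/19188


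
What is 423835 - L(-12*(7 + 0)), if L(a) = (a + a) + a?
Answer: 424087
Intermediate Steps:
L(a) = 3*a (L(a) = 2*a + a = 3*a)
423835 - L(-12*(7 + 0)) = 423835 - 3*(-12*(7 + 0)) = 423835 - 3*(-12*7) = 423835 - 3*(-84) = 423835 - 1*(-252) = 423835 + 252 = 424087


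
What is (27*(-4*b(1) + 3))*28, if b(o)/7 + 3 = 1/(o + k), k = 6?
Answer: 62748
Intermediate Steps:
b(o) = -21 + 7/(6 + o) (b(o) = -21 + 7/(o + 6) = -21 + 7/(6 + o))
(27*(-4*b(1) + 3))*28 = (27*(-28*(-17 - 3*1)/(6 + 1) + 3))*28 = (27*(-28*(-17 - 3)/7 + 3))*28 = (27*(-28*(-20)/7 + 3))*28 = (27*(-4*(-20) + 3))*28 = (27*(80 + 3))*28 = (27*83)*28 = 2241*28 = 62748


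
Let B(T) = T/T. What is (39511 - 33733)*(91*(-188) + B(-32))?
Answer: -98844246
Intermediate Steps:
B(T) = 1
(39511 - 33733)*(91*(-188) + B(-32)) = (39511 - 33733)*(91*(-188) + 1) = 5778*(-17108 + 1) = 5778*(-17107) = -98844246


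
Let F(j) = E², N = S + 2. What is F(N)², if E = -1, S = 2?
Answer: 1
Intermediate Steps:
N = 4 (N = 2 + 2 = 4)
F(j) = 1 (F(j) = (-1)² = 1)
F(N)² = 1² = 1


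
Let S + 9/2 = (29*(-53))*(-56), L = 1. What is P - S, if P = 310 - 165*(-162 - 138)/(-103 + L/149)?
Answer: -1323410095/15346 ≈ -86238.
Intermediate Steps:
S = 172135/2 (S = -9/2 + (29*(-53))*(-56) = -9/2 - 1537*(-56) = -9/2 + 86072 = 172135/2 ≈ 86068.)
P = -1309120/7673 (P = 310 - 165*(-162 - 138)/(-103 + 1/149) = 310 - (-49500)/(-103 + 1*(1/149)) = 310 - (-49500)/(-103 + 1/149) = 310 - (-49500)/(-15346/149) = 310 - (-49500)*(-149)/15346 = 310 - 165*22350/7673 = 310 - 3687750/7673 = -1309120/7673 ≈ -170.61)
P - S = -1309120/7673 - 1*172135/2 = -1309120/7673 - 172135/2 = -1323410095/15346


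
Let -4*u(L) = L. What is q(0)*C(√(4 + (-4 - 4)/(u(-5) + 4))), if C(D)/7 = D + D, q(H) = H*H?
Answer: 0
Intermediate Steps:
u(L) = -L/4
q(H) = H²
C(D) = 14*D (C(D) = 7*(D + D) = 7*(2*D) = 14*D)
q(0)*C(√(4 + (-4 - 4)/(u(-5) + 4))) = 0²*(14*√(4 + (-4 - 4)/(-¼*(-5) + 4))) = 0*(14*√(4 - 8/(5/4 + 4))) = 0*(14*√(4 - 8/21/4)) = 0*(14*√(4 - 8*4/21)) = 0*(14*√(4 - 32/21)) = 0*(14*√(52/21)) = 0*(14*(2*√273/21)) = 0*(4*√273/3) = 0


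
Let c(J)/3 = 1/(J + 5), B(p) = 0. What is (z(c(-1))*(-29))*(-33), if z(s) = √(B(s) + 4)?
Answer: 1914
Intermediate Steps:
c(J) = 3/(5 + J) (c(J) = 3/(J + 5) = 3/(5 + J))
z(s) = 2 (z(s) = √(0 + 4) = √4 = 2)
(z(c(-1))*(-29))*(-33) = (2*(-29))*(-33) = -58*(-33) = 1914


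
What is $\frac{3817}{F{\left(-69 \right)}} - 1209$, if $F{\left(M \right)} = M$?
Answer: $- \frac{87238}{69} \approx -1264.3$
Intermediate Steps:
$\frac{3817}{F{\left(-69 \right)}} - 1209 = \frac{3817}{-69} - 1209 = 3817 \left(- \frac{1}{69}\right) - 1209 = - \frac{3817}{69} - 1209 = - \frac{87238}{69}$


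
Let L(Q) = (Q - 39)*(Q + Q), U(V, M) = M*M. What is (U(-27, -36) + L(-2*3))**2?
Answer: 3370896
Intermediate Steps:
U(V, M) = M**2
L(Q) = 2*Q*(-39 + Q) (L(Q) = (-39 + Q)*(2*Q) = 2*Q*(-39 + Q))
(U(-27, -36) + L(-2*3))**2 = ((-36)**2 + 2*(-2*3)*(-39 - 2*3))**2 = (1296 + 2*(-6)*(-39 - 6))**2 = (1296 + 2*(-6)*(-45))**2 = (1296 + 540)**2 = 1836**2 = 3370896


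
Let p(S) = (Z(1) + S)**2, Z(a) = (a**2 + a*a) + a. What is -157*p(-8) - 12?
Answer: -3937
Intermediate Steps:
Z(a) = a + 2*a**2 (Z(a) = (a**2 + a**2) + a = 2*a**2 + a = a + 2*a**2)
p(S) = (3 + S)**2 (p(S) = (1*(1 + 2*1) + S)**2 = (1*(1 + 2) + S)**2 = (1*3 + S)**2 = (3 + S)**2)
-157*p(-8) - 12 = -157*(3 - 8)**2 - 12 = -157*(-5)**2 - 12 = -157*25 - 12 = -3925 - 12 = -3937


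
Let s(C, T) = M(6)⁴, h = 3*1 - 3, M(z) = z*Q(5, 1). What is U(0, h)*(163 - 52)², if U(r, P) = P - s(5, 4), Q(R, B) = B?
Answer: -15968016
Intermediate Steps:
M(z) = z (M(z) = z*1 = z)
h = 0 (h = 3 - 3 = 0)
s(C, T) = 1296 (s(C, T) = 6⁴ = 1296)
U(r, P) = -1296 + P (U(r, P) = P - 1*1296 = P - 1296 = -1296 + P)
U(0, h)*(163 - 52)² = (-1296 + 0)*(163 - 52)² = -1296*111² = -1296*12321 = -15968016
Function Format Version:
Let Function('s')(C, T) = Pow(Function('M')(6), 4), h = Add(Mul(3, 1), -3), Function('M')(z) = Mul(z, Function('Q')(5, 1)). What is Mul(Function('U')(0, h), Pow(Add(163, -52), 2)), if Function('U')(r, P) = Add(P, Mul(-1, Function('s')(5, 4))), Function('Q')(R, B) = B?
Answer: -15968016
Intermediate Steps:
Function('M')(z) = z (Function('M')(z) = Mul(z, 1) = z)
h = 0 (h = Add(3, -3) = 0)
Function('s')(C, T) = 1296 (Function('s')(C, T) = Pow(6, 4) = 1296)
Function('U')(r, P) = Add(-1296, P) (Function('U')(r, P) = Add(P, Mul(-1, 1296)) = Add(P, -1296) = Add(-1296, P))
Mul(Function('U')(0, h), Pow(Add(163, -52), 2)) = Mul(Add(-1296, 0), Pow(Add(163, -52), 2)) = Mul(-1296, Pow(111, 2)) = Mul(-1296, 12321) = -15968016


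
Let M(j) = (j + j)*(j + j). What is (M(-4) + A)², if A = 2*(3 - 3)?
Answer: 4096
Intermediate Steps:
M(j) = 4*j² (M(j) = (2*j)*(2*j) = 4*j²)
A = 0 (A = 2*0 = 0)
(M(-4) + A)² = (4*(-4)² + 0)² = (4*16 + 0)² = (64 + 0)² = 64² = 4096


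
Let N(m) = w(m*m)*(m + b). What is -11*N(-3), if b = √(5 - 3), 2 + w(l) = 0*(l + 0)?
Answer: -66 + 22*√2 ≈ -34.887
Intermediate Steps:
w(l) = -2 (w(l) = -2 + 0*(l + 0) = -2 + 0*l = -2 + 0 = -2)
b = √2 ≈ 1.4142
N(m) = -2*m - 2*√2 (N(m) = -2*(m + √2) = -2*m - 2*√2)
-11*N(-3) = -11*(-2*(-3) - 2*√2) = -11*(6 - 2*√2) = -66 + 22*√2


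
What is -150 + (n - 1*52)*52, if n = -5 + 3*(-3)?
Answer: -3582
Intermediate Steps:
n = -14 (n = -5 - 9 = -14)
-150 + (n - 1*52)*52 = -150 + (-14 - 1*52)*52 = -150 + (-14 - 52)*52 = -150 - 66*52 = -150 - 3432 = -3582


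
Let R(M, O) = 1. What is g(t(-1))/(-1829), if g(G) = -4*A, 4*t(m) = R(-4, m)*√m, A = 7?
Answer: 28/1829 ≈ 0.015309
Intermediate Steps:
t(m) = √m/4 (t(m) = (1*√m)/4 = √m/4)
g(G) = -28 (g(G) = -4*7 = -28)
g(t(-1))/(-1829) = -28/(-1829) = -28*(-1/1829) = 28/1829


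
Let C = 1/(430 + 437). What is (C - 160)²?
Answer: 19242960961/751689 ≈ 25600.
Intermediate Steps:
C = 1/867 ≈ 0.0011534
(C - 160)² = (1/867 - 160)² = (-138719/867)² = 19242960961/751689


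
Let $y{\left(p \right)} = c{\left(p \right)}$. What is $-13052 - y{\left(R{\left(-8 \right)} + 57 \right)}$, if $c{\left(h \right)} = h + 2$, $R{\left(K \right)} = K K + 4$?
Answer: $-13179$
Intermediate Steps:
$R{\left(K \right)} = 4 + K^{2}$ ($R{\left(K \right)} = K^{2} + 4 = 4 + K^{2}$)
$c{\left(h \right)} = 2 + h$
$y{\left(p \right)} = 2 + p$
$-13052 - y{\left(R{\left(-8 \right)} + 57 \right)} = -13052 - \left(2 + \left(\left(4 + \left(-8\right)^{2}\right) + 57\right)\right) = -13052 - \left(2 + \left(\left(4 + 64\right) + 57\right)\right) = -13052 - \left(2 + \left(68 + 57\right)\right) = -13052 - \left(2 + 125\right) = -13052 - 127 = -13179$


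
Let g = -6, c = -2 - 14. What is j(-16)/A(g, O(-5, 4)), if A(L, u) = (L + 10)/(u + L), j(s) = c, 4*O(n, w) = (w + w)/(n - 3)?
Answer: 25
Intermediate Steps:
c = -16
O(n, w) = w/(2*(-3 + n)) (O(n, w) = ((w + w)/(n - 3))/4 = ((2*w)/(-3 + n))/4 = (2*w/(-3 + n))/4 = w/(2*(-3 + n)))
j(s) = -16
A(L, u) = (10 + L)/(L + u)
j(-16)/A(g, O(-5, 4)) = -16*(-6 + (½)*4/(-3 - 5))/(10 - 6) = -16/(4/(-6 + (½)*4/(-8))) = -16/(4/(-6 + (½)*4*(-⅛))) = -16/(4/(-6 - ¼)) = -16/(4/(-25/4)) = -16/((-4/25*4)) = -16/(-16/25) = -16*(-25/16) = 25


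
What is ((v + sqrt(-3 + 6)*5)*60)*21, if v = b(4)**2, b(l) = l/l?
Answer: 1260 + 6300*sqrt(3) ≈ 12172.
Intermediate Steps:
b(l) = 1
v = 1 (v = 1**2 = 1)
((v + sqrt(-3 + 6)*5)*60)*21 = ((1 + sqrt(-3 + 6)*5)*60)*21 = ((1 + sqrt(3)*5)*60)*21 = ((1 + 5*sqrt(3))*60)*21 = (60 + 300*sqrt(3))*21 = 1260 + 6300*sqrt(3)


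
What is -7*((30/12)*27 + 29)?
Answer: -1351/2 ≈ -675.50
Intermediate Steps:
-7*((30/12)*27 + 29) = -7*((30*(1/12))*27 + 29) = -7*((5/2)*27 + 29) = -7*(135/2 + 29) = -7*193/2 = -1351/2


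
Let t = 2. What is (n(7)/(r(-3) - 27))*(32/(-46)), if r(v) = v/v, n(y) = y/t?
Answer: 28/299 ≈ 0.093645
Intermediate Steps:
n(y) = y/2
r(v) = 1
(n(7)/(r(-3) - 27))*(32/(-46)) = (((½)*7)/(1 - 27))*(32/(-46)) = ((7/2)/(-26))*(32*(-1/46)) = -1/26*7/2*(-16/23) = -7/52*(-16/23) = 28/299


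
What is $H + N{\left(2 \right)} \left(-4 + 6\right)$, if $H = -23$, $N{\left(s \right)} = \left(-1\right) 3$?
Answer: $-29$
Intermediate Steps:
$N{\left(s \right)} = -3$
$H + N{\left(2 \right)} \left(-4 + 6\right) = -23 - 3 \left(-4 + 6\right) = -23 - 6 = -29$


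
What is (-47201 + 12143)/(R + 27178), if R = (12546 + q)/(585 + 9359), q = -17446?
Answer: -87154188/67563283 ≈ -1.2900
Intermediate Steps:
R = -1225/2486 (R = (12546 - 17446)/(585 + 9359) = -4900/9944 = -4900*1/9944 = -1225/2486 ≈ -0.49276)
(-47201 + 12143)/(R + 27178) = (-47201 + 12143)/(-1225/2486 + 27178) = -35058/67563283/2486 = -35058*2486/67563283 = -87154188/67563283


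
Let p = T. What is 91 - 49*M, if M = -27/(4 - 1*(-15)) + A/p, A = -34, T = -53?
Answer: 130102/1007 ≈ 129.20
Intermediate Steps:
p = -53
M = -785/1007 (M = -27/(4 - 1*(-15)) - 34/(-53) = -27/(4 + 15) - 34*(-1/53) = -27/19 + 34/53 = -785/1007 ≈ -0.77954)
91 - 49*M = 91 - 49*(-785/1007) = 91 + 38465/1007 = 130102/1007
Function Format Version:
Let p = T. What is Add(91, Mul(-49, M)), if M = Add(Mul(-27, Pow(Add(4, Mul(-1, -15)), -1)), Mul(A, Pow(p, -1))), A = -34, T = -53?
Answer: Rational(130102, 1007) ≈ 129.20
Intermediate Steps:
p = -53
M = Rational(-785, 1007) (M = Add(Mul(-27, Pow(Add(4, Mul(-1, -15)), -1)), Mul(-34, Pow(-53, -1))) = Add(Mul(-27, Pow(Add(4, 15), -1)), Mul(-34, Rational(-1, 53))) = Add(Mul(-27, Pow(19, -1)), Rational(34, 53)) = Add(Mul(-27, Rational(1, 19)), Rational(34, 53)) = Add(Rational(-27, 19), Rational(34, 53)) = Rational(-785, 1007) ≈ -0.77954)
Add(91, Mul(-49, M)) = Add(91, Mul(-49, Rational(-785, 1007))) = Add(91, Rational(38465, 1007)) = Rational(130102, 1007)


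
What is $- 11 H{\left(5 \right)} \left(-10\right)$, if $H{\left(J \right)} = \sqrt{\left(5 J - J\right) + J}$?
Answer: $550$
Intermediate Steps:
$H{\left(J \right)} = \sqrt{5} \sqrt{J}$ ($H{\left(J \right)} = \sqrt{4 J + J} = \sqrt{5 J} = \sqrt{5} \sqrt{J}$)
$- 11 H{\left(5 \right)} \left(-10\right) = - 11 \sqrt{5} \sqrt{5} \left(-10\right) = \left(-11\right) 5 \left(-10\right) = \left(-55\right) \left(-10\right) = 550$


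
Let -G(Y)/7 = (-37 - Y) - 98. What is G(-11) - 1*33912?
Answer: -33044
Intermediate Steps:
G(Y) = 945 + 7*Y (G(Y) = -7*((-37 - Y) - 98) = -7*(-135 - Y) = 945 + 7*Y)
G(-11) - 1*33912 = (945 + 7*(-11)) - 1*33912 = (945 - 77) - 33912 = 868 - 33912 = -33044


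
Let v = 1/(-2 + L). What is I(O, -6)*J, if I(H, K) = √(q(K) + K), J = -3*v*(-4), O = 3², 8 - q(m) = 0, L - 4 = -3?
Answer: -12*√2 ≈ -16.971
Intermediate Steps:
L = 1 (L = 4 - 3 = 1)
q(m) = 8 (q(m) = 8 - 1*0 = 8 + 0 = 8)
v = -1 (v = 1/(-2 + 1) = 1/(-1) = -1)
O = 9
J = -12 (J = -3*(-1)*(-4) = 3*(-4) = -12)
I(H, K) = √(8 + K)
I(O, -6)*J = √(8 - 6)*(-12) = √2*(-12) = -12*√2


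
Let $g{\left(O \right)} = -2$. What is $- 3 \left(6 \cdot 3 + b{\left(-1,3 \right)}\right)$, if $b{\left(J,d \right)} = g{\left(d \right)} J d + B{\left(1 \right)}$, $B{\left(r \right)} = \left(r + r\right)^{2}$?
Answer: $-84$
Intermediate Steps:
$B{\left(r \right)} = 4 r^{2}$ ($B{\left(r \right)} = \left(2 r\right)^{2} = 4 r^{2}$)
$b{\left(J,d \right)} = 4 - 2 J d$ ($b{\left(J,d \right)} = - 2 J d + 4 \cdot 1^{2} = - 2 J d + 4 \cdot 1 = - 2 J d + 4 = 4 - 2 J d$)
$- 3 \left(6 \cdot 3 + b{\left(-1,3 \right)}\right) = - 3 \left(6 \cdot 3 - \left(-4 - 6\right)\right) = - 3 \left(18 + \left(4 + 6\right)\right) = - 3 \left(18 + 10\right) = \left(-3\right) 28 = -84$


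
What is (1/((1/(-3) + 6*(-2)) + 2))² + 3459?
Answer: 3324108/961 ≈ 3459.0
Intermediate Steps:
(1/((1/(-3) + 6*(-2)) + 2))² + 3459 = (1/((-⅓ - 12) + 2))² + 3459 = (1/(-37/3 + 2))² + 3459 = (1/(-31/3))² + 3459 = (-3/31)² + 3459 = 9/961 + 3459 = 3324108/961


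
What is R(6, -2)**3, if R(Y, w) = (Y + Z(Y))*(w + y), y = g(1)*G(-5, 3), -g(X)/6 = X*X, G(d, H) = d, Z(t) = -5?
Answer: 21952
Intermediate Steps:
g(X) = -6*X**2 (g(X) = -6*X*X = -6*X**2)
y = 30 (y = -6*1**2*(-5) = -6*1*(-5) = -6*(-5) = 30)
R(Y, w) = (-5 + Y)*(30 + w) (R(Y, w) = (Y - 5)*(w + 30) = (-5 + Y)*(30 + w))
R(6, -2)**3 = (-150 - 5*(-2) + 30*6 + 6*(-2))**3 = (-150 + 10 + 180 - 12)**3 = 28**3 = 21952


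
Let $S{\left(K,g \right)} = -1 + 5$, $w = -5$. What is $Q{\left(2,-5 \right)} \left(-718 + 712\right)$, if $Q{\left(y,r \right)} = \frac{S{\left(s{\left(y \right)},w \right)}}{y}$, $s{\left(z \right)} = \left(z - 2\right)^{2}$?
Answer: $-12$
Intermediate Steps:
$s{\left(z \right)} = \left(-2 + z\right)^{2}$
$S{\left(K,g \right)} = 4$
$Q{\left(y,r \right)} = \frac{4}{y}$
$Q{\left(2,-5 \right)} \left(-718 + 712\right) = \frac{4}{2} \left(-718 + 712\right) = 4 \cdot \frac{1}{2} \left(-6\right) = 2 \left(-6\right) = -12$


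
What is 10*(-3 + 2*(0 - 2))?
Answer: -70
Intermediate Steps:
10*(-3 + 2*(0 - 2)) = 10*(-3 + 2*(-2)) = 10*(-3 - 4) = 10*(-7) = -70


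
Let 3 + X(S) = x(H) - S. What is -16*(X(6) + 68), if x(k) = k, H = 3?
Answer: -992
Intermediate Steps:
X(S) = -S (X(S) = -3 + (3 - S) = -S)
-16*(X(6) + 68) = -16*(-1*6 + 68) = -16*(-6 + 68) = -16*62 = -992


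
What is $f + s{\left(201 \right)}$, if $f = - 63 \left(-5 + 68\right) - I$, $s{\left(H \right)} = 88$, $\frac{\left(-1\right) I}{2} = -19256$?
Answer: $-42393$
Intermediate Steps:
$I = 38512$ ($I = \left(-2\right) \left(-19256\right) = 38512$)
$f = -42481$ ($f = - 63 \left(-5 + 68\right) - 38512 = \left(-63\right) 63 - 38512 = -3969 - 38512 = -42481$)
$f + s{\left(201 \right)} = -42481 + 88 = -42393$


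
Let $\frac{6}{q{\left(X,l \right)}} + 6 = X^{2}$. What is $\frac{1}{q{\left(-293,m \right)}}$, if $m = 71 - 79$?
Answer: $\frac{85843}{6} \approx 14307.0$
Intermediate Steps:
$m = -8$ ($m = 71 - 79 = -8$)
$q{\left(X,l \right)} = \frac{6}{-6 + X^{2}}$
$\frac{1}{q{\left(-293,m \right)}} = \frac{1}{6 \frac{1}{-6 + \left(-293\right)^{2}}} = \frac{1}{6 \frac{1}{-6 + 85849}} = \frac{1}{6 \cdot \frac{1}{85843}} = \frac{1}{\frac{6}{85843}} = \frac{85843}{6}$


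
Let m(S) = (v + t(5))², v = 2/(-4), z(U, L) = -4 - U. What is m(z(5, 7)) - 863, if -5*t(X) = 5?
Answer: -3443/4 ≈ -860.75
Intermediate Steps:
t(X) = -1 (t(X) = -⅕*5 = -1)
v = -½ (v = 2*(-¼) = -½ ≈ -0.50000)
m(S) = 9/4 (m(S) = (-½ - 1)² = (-3/2)² = 9/4)
m(z(5, 7)) - 863 = 9/4 - 863 = -3443/4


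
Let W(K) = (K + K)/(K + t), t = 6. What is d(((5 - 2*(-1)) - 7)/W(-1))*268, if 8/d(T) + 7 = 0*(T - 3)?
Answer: -2144/7 ≈ -306.29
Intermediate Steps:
W(K) = 2*K/(6 + K) (W(K) = (K + K)/(K + 6) = (2*K)/(6 + K) = 2*K/(6 + K))
d(T) = -8/7 (d(T) = 8/(-7 + 0*(T - 3)) = 8/(-7 + 0*(-3 + T)) = 8/(-7 + 0) = 8/(-7) = 8*(-⅐) = -8/7)
d(((5 - 2*(-1)) - 7)/W(-1))*268 = -8/7*268 = -2144/7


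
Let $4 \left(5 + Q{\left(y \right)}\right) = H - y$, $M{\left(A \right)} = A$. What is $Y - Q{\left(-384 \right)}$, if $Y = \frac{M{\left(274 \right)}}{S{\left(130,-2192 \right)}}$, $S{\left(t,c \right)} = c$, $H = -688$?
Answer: $\frac{647}{8} \approx 80.875$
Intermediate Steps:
$Q{\left(y \right)} = -177 - \frac{y}{4}$ ($Q{\left(y \right)} = -5 + \frac{-688 - y}{4} = -5 - \left(172 + \frac{y}{4}\right) = -177 - \frac{y}{4}$)
$Y = - \frac{1}{8}$ ($Y = \frac{274}{-2192} = 274 \left(- \frac{1}{2192}\right) = - \frac{1}{8} \approx -0.125$)
$Y - Q{\left(-384 \right)} = - \frac{1}{8} - \left(-177 - -96\right) = - \frac{1}{8} - \left(-177 + 96\right) = - \frac{1}{8} - -81 = - \frac{1}{8} + 81 = \frac{647}{8}$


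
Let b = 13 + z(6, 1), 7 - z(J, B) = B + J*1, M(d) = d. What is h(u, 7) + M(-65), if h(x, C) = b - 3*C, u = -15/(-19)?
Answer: -73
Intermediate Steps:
z(J, B) = 7 - B - J (z(J, B) = 7 - (B + J*1) = 7 - (B + J) = 7 + (-B - J) = 7 - B - J)
b = 13 (b = 13 + (7 - 1*1 - 1*6) = 13 + (7 - 1 - 6) = 13 + 0 = 13)
u = 15/19 (u = -15*(-1/19) = 15/19 ≈ 0.78947)
h(x, C) = 13 - 3*C
h(u, 7) + M(-65) = (13 - 3*7) - 65 = (13 - 21) - 65 = -8 - 65 = -73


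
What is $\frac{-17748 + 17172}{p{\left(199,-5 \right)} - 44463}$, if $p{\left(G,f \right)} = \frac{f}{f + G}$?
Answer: $\frac{111744}{8625827} \approx 0.012955$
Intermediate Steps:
$p{\left(G,f \right)} = \frac{f}{G + f}$
$\frac{-17748 + 17172}{p{\left(199,-5 \right)} - 44463} = \frac{-17748 + 17172}{- \frac{5}{199 - 5} - 44463} = - \frac{576}{- \frac{5}{194} - 44463} = - \frac{576}{- \frac{8625827}{194}} = \left(-576\right) \left(- \frac{194}{8625827}\right) = \frac{111744}{8625827}$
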